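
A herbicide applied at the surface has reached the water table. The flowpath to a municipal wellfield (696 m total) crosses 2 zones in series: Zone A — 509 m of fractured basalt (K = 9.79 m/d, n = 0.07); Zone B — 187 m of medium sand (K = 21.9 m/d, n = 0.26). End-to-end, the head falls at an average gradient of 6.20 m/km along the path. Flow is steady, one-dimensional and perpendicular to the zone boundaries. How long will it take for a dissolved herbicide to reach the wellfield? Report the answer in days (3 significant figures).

1180 days

Steady 1-D flow in series ⇒ the Darcy flux q is identical in every zone and the zone head losses add (resistances L/K in series).
Σ(L/K) = 509/9.79 + 187/21.9 = 51.99 + 8.539 = 60.53 d
K_eq = L_total / Σ(L/K) = 696 / 60.53 = 11.50 m/d
q = K_eq · i = 11.50 × 0.0062 = 0.07129 m/d (same in every zone)
Zone A: v = q/n = 0.07129/0.07 = 1.018 m/d → t_A = 509/1.018 = 499.8 d
Zone B: v = q/n = 0.07129/0.26 = 0.2742 m/d → t_B = 187/0.2742 = 682.0 d
Total t = 499.8 + 682.0 = 1182 d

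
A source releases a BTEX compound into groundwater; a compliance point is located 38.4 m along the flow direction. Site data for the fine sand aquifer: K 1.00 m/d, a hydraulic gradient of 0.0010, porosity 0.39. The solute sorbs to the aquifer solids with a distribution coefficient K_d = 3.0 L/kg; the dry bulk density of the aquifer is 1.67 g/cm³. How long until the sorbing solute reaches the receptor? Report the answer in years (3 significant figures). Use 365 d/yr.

q = Ki = 1.00 × 0.0010 = 0.001000 m/d
Seepage velocity v = q / n = 0.001000 / 0.39 = 0.002564 m/d
Retardation R = 1 + ρ_b·K_d/n = 1 + 1.67×3.0/0.39 = 13.85
Contaminant velocity v_c = v/R = 0.002564/13.85 = 1.852e-4 m/d
t = L/v_c = 38.4/1.852e-4 = 207400 d
   = 207400/365 = 568 yr

568 years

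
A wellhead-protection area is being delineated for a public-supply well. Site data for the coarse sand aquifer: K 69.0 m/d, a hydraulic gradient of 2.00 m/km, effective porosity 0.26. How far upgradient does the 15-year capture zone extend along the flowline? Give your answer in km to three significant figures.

2.91 km

Specific discharge q = 69.0 × 0.0020 = 0.1380 m/d
Average linear velocity = 0.1380 / 0.26 = 0.5308 m/d
T = 15 yr × 365 = 5475 d
L = v × T = 0.5308 × 5475 = 2906 m
   = 2.91 km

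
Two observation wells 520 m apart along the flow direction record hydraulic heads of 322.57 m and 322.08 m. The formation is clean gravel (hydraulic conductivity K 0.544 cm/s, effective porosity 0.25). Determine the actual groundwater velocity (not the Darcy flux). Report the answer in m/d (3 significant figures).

1.77 m/d

Hydraulic gradient i = (322.57 − 322.08) / 520 = 0.49 / 520 = 9.423e-4
K = 0.544 cm/s × 864 = 470.0 m/d
Darcy flux q = K·i = 470.0 × 9.423e-4 = 0.4429 m/d
v_s = q/n_e = 0.4429/0.25 = 1.772 m/d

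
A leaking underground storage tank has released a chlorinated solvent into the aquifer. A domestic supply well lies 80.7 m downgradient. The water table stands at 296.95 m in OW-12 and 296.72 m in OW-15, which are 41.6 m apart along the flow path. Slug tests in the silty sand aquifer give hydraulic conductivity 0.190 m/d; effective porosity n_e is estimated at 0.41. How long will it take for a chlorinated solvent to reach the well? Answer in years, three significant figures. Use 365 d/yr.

86.3 years

Hydraulic gradient i = (296.95 − 296.72) / 41.6 = 0.23 / 41.6 = 0.005529
Darcy flux q = K·i = 0.190 × 0.005529 = 0.001050 m/d
Seepage velocity v = q / n = 0.001050 / 0.41 = 0.002562 m/d
t = L / v = 80.7 / 0.002562 = 31500 d
   = 31500 / 365 = 86.3 yr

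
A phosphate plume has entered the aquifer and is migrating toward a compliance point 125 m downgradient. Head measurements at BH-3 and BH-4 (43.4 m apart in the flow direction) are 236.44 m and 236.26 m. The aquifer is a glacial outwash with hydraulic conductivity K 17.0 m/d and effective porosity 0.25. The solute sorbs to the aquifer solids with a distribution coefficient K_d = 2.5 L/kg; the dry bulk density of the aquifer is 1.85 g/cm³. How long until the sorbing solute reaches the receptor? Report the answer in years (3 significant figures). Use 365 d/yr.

23.7 years

Hydraulic gradient i = (236.44 − 236.26) / 43.4 = 0.18 / 43.4 = 0.004147
q = Ki = 17.0 × 0.004147 = 0.07051 m/d
Seepage velocity v = q / n = 0.07051 / 0.25 = 0.2820 m/d
Retardation R = 1 + ρ_b·K_d/n = 1 + 1.85×2.5/0.25 = 19.50
Contaminant velocity v_c = v/R = 0.2820/19.50 = 0.01446 m/d
t = L/v_c = 125/0.01446 = 8643 d
   = 8643/365 = 23.7 yr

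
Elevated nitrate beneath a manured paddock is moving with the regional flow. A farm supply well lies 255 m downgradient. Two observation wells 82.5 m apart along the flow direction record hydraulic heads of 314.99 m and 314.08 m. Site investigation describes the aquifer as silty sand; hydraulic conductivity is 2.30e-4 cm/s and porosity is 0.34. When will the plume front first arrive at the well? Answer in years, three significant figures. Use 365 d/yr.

108 years

Hydraulic gradient i = (314.99 − 314.08) / 82.5 = 0.91 / 82.5 = 0.01103
K = 2.30e-4 cm/s × 864 = 0.1987 m/d
q = Ki = 0.1987 × 0.01103 = 0.002192 m/d
Average linear velocity = 0.002192 / 0.34 = 0.006447 m/d
t = L / v = 255 / 0.006447 = 39550 d
   = 39550 / 365 = 108 yr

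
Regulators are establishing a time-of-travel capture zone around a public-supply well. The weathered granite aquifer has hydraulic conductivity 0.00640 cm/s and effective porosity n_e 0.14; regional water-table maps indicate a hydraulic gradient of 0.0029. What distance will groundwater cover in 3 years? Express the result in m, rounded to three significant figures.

125 m

K = 0.00640 cm/s × 864 = 5.530 m/d
Specific discharge q = 5.530 × 0.0029 = 0.01604 m/d
Average linear velocity = 0.01604 / 0.14 = 0.1145 m/d
T = 3 yr × 365 = 1095 d
L = v × T = 0.1145 × 1095 = 125.4 m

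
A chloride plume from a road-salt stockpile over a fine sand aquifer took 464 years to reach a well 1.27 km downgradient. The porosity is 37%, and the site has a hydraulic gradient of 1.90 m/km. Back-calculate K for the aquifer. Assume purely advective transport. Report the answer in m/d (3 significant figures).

t = 464 years = 169400 d
L = 1.27 km = 1270 m
v = L / t = 1270 / 169400 = 0.007499 m/d
K = v · n / i = 0.007499 × 0.37 / 0.0019 = 1.46 m/d

1.46 m/d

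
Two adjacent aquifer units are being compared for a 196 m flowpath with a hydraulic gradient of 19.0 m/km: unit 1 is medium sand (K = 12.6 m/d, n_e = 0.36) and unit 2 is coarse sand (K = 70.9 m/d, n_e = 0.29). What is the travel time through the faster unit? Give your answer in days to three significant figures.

42.2 days

Unit 1 (medium sand): v = 12.6×0.019/0.36 = 0.6650 m/d, t = 196/0.6650 = 294.7 d
Unit 2 (coarse sand): v = 70.9×0.019/0.29 = 4.645 m/d, t = 196/4.645 = 42.19 d
Faster unit: t = 42.2 d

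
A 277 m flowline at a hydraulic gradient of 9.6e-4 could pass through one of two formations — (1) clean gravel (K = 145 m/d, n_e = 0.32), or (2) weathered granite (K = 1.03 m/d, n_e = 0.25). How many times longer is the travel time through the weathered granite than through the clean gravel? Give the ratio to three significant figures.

110

Unit 1 (clean gravel): v = 145×9.6e-4/0.32 = 0.4350 m/d, t = 277/0.4350 = 636.8 d
Unit 2 (weathered granite): v = 1.03×9.6e-4/0.25 = 0.003955 m/d, t = 277/0.003955 = 70030 d
t(weathered granite) / t(clean gravel) = 70030/636.8 = 110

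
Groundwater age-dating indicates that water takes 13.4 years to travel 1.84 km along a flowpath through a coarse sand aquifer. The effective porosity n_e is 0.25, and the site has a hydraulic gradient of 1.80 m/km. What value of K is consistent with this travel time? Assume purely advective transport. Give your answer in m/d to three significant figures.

t = 13.4 years = 4891 d
L = 1.84 km = 1840 m
v = L / t = 1840 / 4891 = 0.3762 m/d
K = v · n / i = 0.3762 × 0.25 / 0.0018 = 52.3 m/d

52.3 m/d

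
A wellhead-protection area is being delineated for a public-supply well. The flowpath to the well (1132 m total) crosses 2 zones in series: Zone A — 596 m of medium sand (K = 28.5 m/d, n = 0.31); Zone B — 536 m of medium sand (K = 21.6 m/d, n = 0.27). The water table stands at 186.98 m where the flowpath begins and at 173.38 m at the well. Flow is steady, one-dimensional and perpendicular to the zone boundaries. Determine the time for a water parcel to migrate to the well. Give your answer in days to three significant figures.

1110 days

Total head drop ΔH = 186.98 − 173.38 = 13.60 m
Continuity: the same q passes through each zone, so ΔH = q·Σ(L_j/K_j) — the zones act as resistances in series.
Σ(L/K) = 596/28.5 + 536/21.6 = 20.91 + 24.81 = 45.73 d
q = ΔH / Σ(L/K) = 13.60 / 45.73 = 0.2974 m/d (same in every zone)
Zone A: v = q/n = 0.2974/0.31 = 0.9594 m/d → t_A = 596/0.9594 = 621.2 d
Zone B: v = q/n = 0.2974/0.27 = 1.102 m/d → t_B = 536/1.102 = 486.6 d
Total t = 621.2 + 486.6 = 1108 d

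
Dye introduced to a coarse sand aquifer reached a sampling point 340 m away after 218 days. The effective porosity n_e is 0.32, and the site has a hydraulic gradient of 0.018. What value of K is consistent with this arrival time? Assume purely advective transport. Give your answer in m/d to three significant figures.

27.7 m/d

v = L / t = 340 / 218 = 1.560 m/d
K = v · n / i = 1.560 × 0.32 / 0.018 = 27.7 m/d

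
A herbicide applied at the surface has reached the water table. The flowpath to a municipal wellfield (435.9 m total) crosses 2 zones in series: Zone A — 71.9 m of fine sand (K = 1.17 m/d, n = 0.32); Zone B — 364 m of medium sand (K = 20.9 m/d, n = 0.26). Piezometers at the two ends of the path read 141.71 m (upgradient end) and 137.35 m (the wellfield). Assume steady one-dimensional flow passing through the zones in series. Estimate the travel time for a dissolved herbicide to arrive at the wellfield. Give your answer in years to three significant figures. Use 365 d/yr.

5.83 years

Total head drop ΔH = 141.71 − 137.35 = 4.36 m
Continuity: the same q passes through each zone, so ΔH = q·Σ(L_j/K_j) — the zones act as resistances in series.
Σ(L/K) = 71.9/1.17 + 364/20.9 = 61.45 + 17.42 = 78.87 d
q = ΔH / Σ(L/K) = 4.36 / 78.87 = 0.05528 m/d (same in every zone)
Zone A: v = q/n = 0.05528/0.32 = 0.1728 m/d → t_A = 71.9/0.1728 = 416.2 d
Zone B: v = q/n = 0.05528/0.26 = 0.2126 m/d → t_B = 364/0.2126 = 1712 d
Total t = 416.2 + 1712 = 2128 d
   = 2128 / 365 = 5.83 yr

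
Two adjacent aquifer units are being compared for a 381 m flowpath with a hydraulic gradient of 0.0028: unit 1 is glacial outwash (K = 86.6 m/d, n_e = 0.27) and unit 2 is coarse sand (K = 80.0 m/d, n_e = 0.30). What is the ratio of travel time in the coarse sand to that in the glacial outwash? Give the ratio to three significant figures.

1.20

Unit 1 (glacial outwash): v = 86.6×0.0028/0.27 = 0.8981 m/d, t = 381/0.8981 = 424.2 d
Unit 2 (coarse sand): v = 80.0×0.0028/0.30 = 0.7467 m/d, t = 381/0.7467 = 510.3 d
t(coarse sand) / t(glacial outwash) = 510.3/424.2 = 1.20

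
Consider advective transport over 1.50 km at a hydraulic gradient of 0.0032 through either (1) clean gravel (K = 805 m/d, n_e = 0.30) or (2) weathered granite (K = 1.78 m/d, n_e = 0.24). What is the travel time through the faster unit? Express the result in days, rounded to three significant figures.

Unit 1 (clean gravel): v = 805×0.0032/0.30 = 8.587 m/d, t = 1500/8.587 = 174.7 d
Unit 2 (weathered granite): v = 1.78×0.0032/0.24 = 0.02373 m/d, t = 1500/0.02373 = 63200 d
Faster unit: t = 175 d

175 days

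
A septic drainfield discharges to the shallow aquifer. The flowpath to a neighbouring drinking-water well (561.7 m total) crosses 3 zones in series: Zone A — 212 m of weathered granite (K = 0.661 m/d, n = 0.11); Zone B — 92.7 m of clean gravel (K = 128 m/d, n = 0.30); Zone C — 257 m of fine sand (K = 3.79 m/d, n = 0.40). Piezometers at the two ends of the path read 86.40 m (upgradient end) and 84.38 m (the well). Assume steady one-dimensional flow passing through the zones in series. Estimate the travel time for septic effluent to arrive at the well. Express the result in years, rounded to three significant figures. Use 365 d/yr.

Total head drop ΔH = 86.40 − 84.38 = 2.02 m
Continuity: the same q passes through each zone, so ΔH = q·Σ(L_j/K_j) — the zones act as resistances in series.
Σ(L/K) = 212/0.661 + 92.7/128 + 257/3.79 = 320.7 + 0.7242 + 67.81 = 389.3 d
q = ΔH / Σ(L/K) = 2.02 / 389.3 = 0.005189 m/d (same in every zone)
Zone A: v = q/n = 0.005189/0.11 = 0.04718 m/d → t_A = 212/0.04718 = 4494 d
Zone B: v = q/n = 0.005189/0.30 = 0.01730 m/d → t_B = 92.7/0.01730 = 5359 d
Zone C: v = q/n = 0.005189/0.40 = 0.01297 m/d → t_C = 257/0.01297 = 19810 d
Total t = 4494 + 5359 + 19810 = 29660 d
   = 29660 / 365 = 81.3 yr

81.3 years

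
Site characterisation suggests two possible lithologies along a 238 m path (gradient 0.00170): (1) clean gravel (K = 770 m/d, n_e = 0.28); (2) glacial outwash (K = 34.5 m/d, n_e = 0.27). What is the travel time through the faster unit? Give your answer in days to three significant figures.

50.9 days

Unit 1 (clean gravel): v = 770×0.0017/0.28 = 4.675 m/d, t = 238/4.675 = 50.91 d
Unit 2 (glacial outwash): v = 34.5×0.0017/0.27 = 0.2172 m/d, t = 238/0.2172 = 1096 d
Faster unit: t = 50.9 d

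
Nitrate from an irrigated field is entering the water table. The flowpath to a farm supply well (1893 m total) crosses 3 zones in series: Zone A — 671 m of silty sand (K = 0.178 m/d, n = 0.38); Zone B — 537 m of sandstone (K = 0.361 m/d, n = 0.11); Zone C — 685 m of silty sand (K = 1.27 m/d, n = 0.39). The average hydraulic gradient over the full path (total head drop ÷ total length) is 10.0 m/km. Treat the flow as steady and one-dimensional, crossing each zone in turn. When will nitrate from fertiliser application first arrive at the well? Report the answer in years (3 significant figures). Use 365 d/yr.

Steady 1-D flow in series ⇒ the Darcy flux q is identical in every zone and the zone head losses add (resistances L/K in series).
Σ(L/K) = 671/0.178 + 537/0.361 + 685/1.27 = 3770 + 1488 + 539.4 = 5797 d
K_eq = L_total / Σ(L/K) = 1893 / 5797 = 0.3266 m/d
q = K_eq · i = 0.3266 × 0.010 = 0.003266 m/d (same in every zone)
Zone A: v = q/n = 0.003266/0.38 = 0.008594 m/d → t_A = 671/0.008594 = 78080 d
Zone B: v = q/n = 0.003266/0.11 = 0.02969 m/d → t_B = 537/0.02969 = 18090 d
Zone C: v = q/n = 0.003266/0.39 = 0.008374 m/d → t_C = 685/0.008374 = 81800 d
Total t = 78080 + 18090 + 81800 = 178000 d
   = 178000 / 365 = 488 yr

488 years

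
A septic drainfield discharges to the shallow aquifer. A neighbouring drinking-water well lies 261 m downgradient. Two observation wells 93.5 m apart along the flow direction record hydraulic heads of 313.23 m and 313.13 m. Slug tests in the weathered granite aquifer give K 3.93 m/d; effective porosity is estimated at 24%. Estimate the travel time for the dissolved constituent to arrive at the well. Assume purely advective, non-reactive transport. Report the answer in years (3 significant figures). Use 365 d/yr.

Hydraulic gradient i = (313.23 − 313.13) / 93.5 = 0.10 / 93.5 = 0.001070
q = Ki = 3.93 × 0.001070 = 0.004203 m/d
Seepage velocity v = q / n = 0.004203 / 0.24 = 0.01751 m/d
t = L / v = 261 / 0.01751 = 14900 d
   = 14900 / 365 = 40.8 yr

40.8 years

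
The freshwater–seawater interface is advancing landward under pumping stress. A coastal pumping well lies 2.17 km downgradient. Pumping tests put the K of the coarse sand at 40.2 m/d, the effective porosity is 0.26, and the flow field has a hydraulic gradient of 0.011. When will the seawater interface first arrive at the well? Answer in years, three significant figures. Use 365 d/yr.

q = Ki = 40.2 × 0.011 = 0.4422 m/d
v = Ki/n = 40.2·0.011/0.26 = 1.701 m/d
L = 2.17 km = 2170 m
t = L / v = 2170 / 1.701 = 1276 d
   = 1276 / 365 = 3.50 yr

3.50 years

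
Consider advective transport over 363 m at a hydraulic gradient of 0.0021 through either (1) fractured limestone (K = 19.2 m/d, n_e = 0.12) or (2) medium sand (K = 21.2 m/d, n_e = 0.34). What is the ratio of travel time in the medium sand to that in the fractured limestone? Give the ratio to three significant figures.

2.57

Unit 1 (fractured limestone): v = 19.2×0.0021/0.12 = 0.3360 m/d, t = 363/0.3360 = 1080 d
Unit 2 (medium sand): v = 21.2×0.0021/0.34 = 0.1309 m/d, t = 363/0.1309 = 2772 d
t(medium sand) / t(fractured limestone) = 2772/1080 = 2.57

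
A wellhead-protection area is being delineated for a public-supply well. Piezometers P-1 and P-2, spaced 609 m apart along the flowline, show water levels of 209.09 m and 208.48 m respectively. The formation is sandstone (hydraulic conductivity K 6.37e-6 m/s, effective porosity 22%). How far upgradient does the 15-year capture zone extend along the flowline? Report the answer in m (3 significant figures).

13.7 m

Hydraulic gradient i = (209.09 − 208.48) / 609 = 0.61 / 609 = 0.001002
K = 6.37e-6 m/s × 86400 s/d = 0.5504 m/d
Specific discharge q = 0.5504 × 0.001002 = 5.513e-4 m/d
v = Ki/n = 0.5504·0.001002/0.22 = 0.002506 m/d
T = 15 yr × 365 = 5475 d
L = v × T = 0.002506 × 5475 = 13.72 m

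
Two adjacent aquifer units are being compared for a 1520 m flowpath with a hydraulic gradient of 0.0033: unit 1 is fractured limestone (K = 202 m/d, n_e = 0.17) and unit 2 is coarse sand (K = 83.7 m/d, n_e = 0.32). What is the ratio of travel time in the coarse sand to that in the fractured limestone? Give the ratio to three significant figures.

Unit 1 (fractured limestone): v = 202×0.0033/0.17 = 3.921 m/d, t = 1520/3.921 = 387.6 d
Unit 2 (coarse sand): v = 83.7×0.0033/0.32 = 0.8632 m/d, t = 1520/0.8632 = 1761 d
t(coarse sand) / t(fractured limestone) = 1761/387.6 = 4.54

4.54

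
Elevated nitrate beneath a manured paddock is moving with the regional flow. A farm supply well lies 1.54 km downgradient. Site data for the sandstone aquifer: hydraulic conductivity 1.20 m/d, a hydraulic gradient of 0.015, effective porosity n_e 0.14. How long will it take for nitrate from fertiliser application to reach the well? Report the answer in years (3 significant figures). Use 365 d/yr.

Specific discharge q = 1.20 × 0.015 = 0.01800 m/d
Average linear velocity = 0.01800 / 0.14 = 0.1286 m/d
L = 1.54 km = 1540 m
t = L / v = 1540 / 0.1286 = 11980 d
   = 11980 / 365 = 32.8 yr

32.8 years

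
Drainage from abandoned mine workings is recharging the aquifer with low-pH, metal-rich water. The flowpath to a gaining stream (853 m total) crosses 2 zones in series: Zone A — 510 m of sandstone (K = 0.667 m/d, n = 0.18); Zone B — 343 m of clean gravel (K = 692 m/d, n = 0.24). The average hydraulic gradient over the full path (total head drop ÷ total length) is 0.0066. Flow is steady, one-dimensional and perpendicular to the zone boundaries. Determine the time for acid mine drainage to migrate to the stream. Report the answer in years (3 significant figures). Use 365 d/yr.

64.8 years

For zones in series the flux q is common to all zones; the equivalent conductivity is the harmonic (thickness-weighted) mean, K_eq = L_total / Σ(L_j/K_j).
Σ(L/K) = 510/0.667 + 343/692 = 764.6 + 0.4957 = 765.1 d
K_eq = L_total / Σ(L/K) = 853 / 765.1 = 1.115 m/d
q = K_eq · i = 1.115 × 0.0066 = 0.007358 m/d (same in every zone)
Zone A: v = q/n = 0.007358/0.18 = 0.04088 m/d → t_A = 510/0.04088 = 12480 d
Zone B: v = q/n = 0.007358/0.24 = 0.03066 m/d → t_B = 343/0.03066 = 11190 d
Total t = 12480 + 11190 = 23660 d
   = 23660 / 365 = 64.8 yr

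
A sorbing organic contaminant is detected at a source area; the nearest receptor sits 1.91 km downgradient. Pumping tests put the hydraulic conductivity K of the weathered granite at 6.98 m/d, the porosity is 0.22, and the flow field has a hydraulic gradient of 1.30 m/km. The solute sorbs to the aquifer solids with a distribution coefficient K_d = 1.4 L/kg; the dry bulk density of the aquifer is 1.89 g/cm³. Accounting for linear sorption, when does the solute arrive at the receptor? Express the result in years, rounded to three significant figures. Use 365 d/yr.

Darcy flux q = K·i = 6.98 × 0.0013 = 0.009074 m/d
v = Ki/n = 6.98·0.0013/0.22 = 0.04125 m/d
Retardation R = 1 + ρ_b·K_d/n = 1 + 1.89×1.4/0.22 = 13.03
Contaminant velocity v_c = v/R = 0.04125/13.03 = 0.003166 m/d
L = 1.91 km = 1910 m
t = L/v_c = 1910/0.003166 = 603300 d
   = 603300/365 = 1650 yr

1650 years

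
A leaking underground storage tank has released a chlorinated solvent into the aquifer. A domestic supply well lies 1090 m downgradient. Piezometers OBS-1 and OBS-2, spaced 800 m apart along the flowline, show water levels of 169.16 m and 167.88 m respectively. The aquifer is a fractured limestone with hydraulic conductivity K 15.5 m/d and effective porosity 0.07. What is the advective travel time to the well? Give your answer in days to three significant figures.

Hydraulic gradient i = (169.16 − 167.88) / 800 = 1.28 / 800 = 0.001600
q = Ki = 15.5 × 0.001600 = 0.02480 m/d
v_s = q/n_e = 0.02480/0.07 = 0.3543 m/d
t = L / v = 1090 / 0.3543 = 3077 d

3080 days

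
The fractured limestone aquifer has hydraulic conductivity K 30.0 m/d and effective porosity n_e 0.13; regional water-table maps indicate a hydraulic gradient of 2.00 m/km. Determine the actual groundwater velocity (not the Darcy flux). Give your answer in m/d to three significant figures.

0.462 m/d

Darcy flux q = K·i = 30.0 × 0.0020 = 0.06000 m/d
v = Ki/n = 30.0·0.0020/0.13 = 0.4615 m/d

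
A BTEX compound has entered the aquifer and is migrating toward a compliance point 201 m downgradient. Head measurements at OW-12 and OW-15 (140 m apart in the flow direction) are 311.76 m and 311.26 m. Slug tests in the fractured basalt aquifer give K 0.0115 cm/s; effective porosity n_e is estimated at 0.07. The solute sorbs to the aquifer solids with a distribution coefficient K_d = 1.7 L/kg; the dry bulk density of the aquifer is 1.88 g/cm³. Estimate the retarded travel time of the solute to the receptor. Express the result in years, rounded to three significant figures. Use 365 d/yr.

50.7 years

Hydraulic gradient i = (311.76 − 311.26) / 140 = 0.50 / 140 = 0.003571
K = 0.0115 cm/s × 864 = 9.936 m/d
q = Ki = 9.936 × 0.003571 = 0.03549 m/d
v_s = q/n_e = 0.03549/0.07 = 0.5069 m/d
Retardation R = 1 + ρ_b·K_d/n = 1 + 1.88×1.7/0.07 = 46.66
Contaminant velocity v_c = v/R = 0.5069/46.66 = 0.01087 m/d
t = L/v_c = 201/0.01087 = 18500 d
   = 18500/365 = 50.7 yr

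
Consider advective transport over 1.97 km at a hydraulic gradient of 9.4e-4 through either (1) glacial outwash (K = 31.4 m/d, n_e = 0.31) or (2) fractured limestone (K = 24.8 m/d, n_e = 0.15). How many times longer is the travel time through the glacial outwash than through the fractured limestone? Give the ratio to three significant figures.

Unit 1 (glacial outwash): v = 31.4×9.4e-4/0.31 = 0.09521 m/d, t = 1970/0.09521 = 20690 d
Unit 2 (fractured limestone): v = 24.8×9.4e-4/0.15 = 0.1554 m/d, t = 1970/0.1554 = 12680 d
t(glacial outwash) / t(fractured limestone) = 20690/12680 = 1.63

1.63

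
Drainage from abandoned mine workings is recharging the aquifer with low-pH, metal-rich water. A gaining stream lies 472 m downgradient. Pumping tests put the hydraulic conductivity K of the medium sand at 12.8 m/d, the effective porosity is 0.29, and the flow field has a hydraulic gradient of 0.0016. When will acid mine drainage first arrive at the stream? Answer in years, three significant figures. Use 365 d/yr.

q = Ki = 12.8 × 0.0016 = 0.02048 m/d
Seepage velocity v = q / n = 0.02048 / 0.29 = 0.07062 m/d
t = L / v = 472 / 0.07062 = 6684 d
   = 6684 / 365 = 18.3 yr

18.3 years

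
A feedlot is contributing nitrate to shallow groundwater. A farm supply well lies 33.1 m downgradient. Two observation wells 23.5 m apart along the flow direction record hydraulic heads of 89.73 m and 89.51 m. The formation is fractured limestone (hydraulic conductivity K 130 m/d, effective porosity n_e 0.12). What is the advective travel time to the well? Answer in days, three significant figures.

Hydraulic gradient i = (89.73 − 89.51) / 23.5 = 0.22 / 23.5 = 0.009362
Specific discharge q = 130 × 0.009362 = 1.217 m/d
Seepage velocity v = q / n = 1.217 / 0.12 = 10.14 m/d
t = L / v = 33.1 / 10.14 = 3.264 d

3.26 days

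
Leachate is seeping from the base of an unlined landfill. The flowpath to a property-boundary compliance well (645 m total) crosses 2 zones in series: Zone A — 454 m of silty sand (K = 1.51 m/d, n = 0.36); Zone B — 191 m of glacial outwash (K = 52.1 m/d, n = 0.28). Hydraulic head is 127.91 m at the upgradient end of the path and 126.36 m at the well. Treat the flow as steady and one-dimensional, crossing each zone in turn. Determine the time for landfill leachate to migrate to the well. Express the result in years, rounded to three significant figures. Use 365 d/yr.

117 years

Total head drop ΔH = 127.91 − 126.36 = 1.55 m
Steady 1-D flow in series ⇒ the Darcy flux q is identical in every zone and the zone head losses add (resistances L/K in series).
Σ(L/K) = 454/1.51 + 191/52.1 = 300.7 + 3.666 = 304.3 d
q = ΔH / Σ(L/K) = 1.55 / 304.3 = 0.005093 m/d (same in every zone)
Zone A: v = q/n = 0.005093/0.36 = 0.01415 m/d → t_A = 454/0.01415 = 32090 d
Zone B: v = q/n = 0.005093/0.28 = 0.01819 m/d → t_B = 191/0.01819 = 10500 d
Total t = 32090 + 10500 = 42590 d
   = 42590 / 365 = 117 yr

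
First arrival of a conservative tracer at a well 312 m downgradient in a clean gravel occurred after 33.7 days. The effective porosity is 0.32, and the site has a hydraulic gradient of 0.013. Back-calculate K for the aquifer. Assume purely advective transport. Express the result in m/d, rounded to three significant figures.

v = L / t = 312 / 33.7 = 9.258 m/d
K = v · n / i = 9.258 × 0.32 / 0.013 = 228 m/d

228 m/d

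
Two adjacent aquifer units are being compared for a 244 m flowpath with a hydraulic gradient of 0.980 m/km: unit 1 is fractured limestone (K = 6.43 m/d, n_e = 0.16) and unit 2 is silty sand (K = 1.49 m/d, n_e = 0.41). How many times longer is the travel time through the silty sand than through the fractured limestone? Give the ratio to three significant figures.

Unit 1 (fractured limestone): v = 6.43×9.8e-4/0.16 = 0.03938 m/d, t = 244/0.03938 = 6195 d
Unit 2 (silty sand): v = 1.49×9.8e-4/0.41 = 0.003561 m/d, t = 244/0.003561 = 68510 d
t(silty sand) / t(fractured limestone) = 68510/6195 = 11.1

11.1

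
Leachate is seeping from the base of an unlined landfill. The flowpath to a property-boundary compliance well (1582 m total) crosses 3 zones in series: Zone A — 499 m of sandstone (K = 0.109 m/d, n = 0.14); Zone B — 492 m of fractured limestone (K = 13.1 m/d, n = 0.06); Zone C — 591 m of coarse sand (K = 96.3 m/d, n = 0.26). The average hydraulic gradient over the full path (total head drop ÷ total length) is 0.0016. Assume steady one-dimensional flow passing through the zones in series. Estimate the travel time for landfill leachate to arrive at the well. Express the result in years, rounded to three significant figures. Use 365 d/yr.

1270 years

For zones in series the flux q is common to all zones; the equivalent conductivity is the harmonic (thickness-weighted) mean, K_eq = L_total / Σ(L_j/K_j).
Σ(L/K) = 499/0.109 + 492/13.1 + 591/96.3 = 4578 + 37.56 + 6.137 = 4622 d
K_eq = L_total / Σ(L/K) = 1582 / 4622 = 0.3423 m/d
q = K_eq · i = 0.3423 × 0.0016 = 5.477e-4 m/d (same in every zone)
Zone A: v = q/n = 5.477e-4/0.14 = 0.003912 m/d → t_A = 499/0.003912 = 127600 d
Zone B: v = q/n = 5.477e-4/0.06 = 0.009128 m/d → t_B = 492/0.009128 = 53900 d
Zone C: v = q/n = 5.477e-4/0.26 = 0.002106 m/d → t_C = 591/0.002106 = 280600 d
Total t = 127600 + 53900 + 280600 = 462000 d
   = 462000 / 365 = 1270 yr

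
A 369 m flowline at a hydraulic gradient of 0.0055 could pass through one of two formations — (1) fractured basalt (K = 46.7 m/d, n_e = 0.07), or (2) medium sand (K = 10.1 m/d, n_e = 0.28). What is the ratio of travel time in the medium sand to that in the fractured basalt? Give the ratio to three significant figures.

Unit 1 (fractured basalt): v = 46.7×0.0055/0.07 = 3.669 m/d, t = 369/3.669 = 100.6 d
Unit 2 (medium sand): v = 10.1×0.0055/0.28 = 0.1984 m/d, t = 369/0.1984 = 1860 d
t(medium sand) / t(fractured basalt) = 1860/100.6 = 18.5

18.5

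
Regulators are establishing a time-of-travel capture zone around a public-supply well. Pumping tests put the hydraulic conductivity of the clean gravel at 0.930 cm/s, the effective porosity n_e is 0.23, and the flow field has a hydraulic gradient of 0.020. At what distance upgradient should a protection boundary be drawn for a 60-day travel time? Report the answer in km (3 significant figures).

K = 0.930 cm/s × 864 = 803.5 m/d
Specific discharge q = 803.5 × 0.020 = 16.07 m/d
Seepage velocity v = q / n = 16.07 / 0.23 = 69.87 m/d
L = v × T = 69.87 × 60 = 4192 m
   = 4.19 km

4.19 km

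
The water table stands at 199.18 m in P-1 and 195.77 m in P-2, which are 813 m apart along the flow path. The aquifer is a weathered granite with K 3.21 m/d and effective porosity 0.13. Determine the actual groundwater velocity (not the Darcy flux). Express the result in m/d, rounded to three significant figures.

Hydraulic gradient i = (199.18 − 195.77) / 813 = 3.41 / 813 = 0.004194
Darcy flux q = K·i = 3.21 × 0.004194 = 0.01346 m/d
Average linear velocity = 0.01346 / 0.13 = 0.1036 m/d

0.104 m/d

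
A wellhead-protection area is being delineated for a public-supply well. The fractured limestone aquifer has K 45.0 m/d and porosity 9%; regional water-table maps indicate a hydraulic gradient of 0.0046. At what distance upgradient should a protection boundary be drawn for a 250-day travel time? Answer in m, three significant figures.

Darcy flux q = K·i = 45.0 × 0.0046 = 0.2070 m/d
v = Ki/n = 45.0·0.0046/0.09 = 2.300 m/d
L = v × T = 2.300 × 250 = 575.0 m

575 m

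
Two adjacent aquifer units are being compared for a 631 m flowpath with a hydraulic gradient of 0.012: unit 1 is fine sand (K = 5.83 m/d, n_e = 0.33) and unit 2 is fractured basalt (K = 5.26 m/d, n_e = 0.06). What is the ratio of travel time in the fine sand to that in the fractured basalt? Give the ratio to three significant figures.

Unit 1 (fine sand): v = 5.83×0.012/0.33 = 0.2120 m/d, t = 631/0.2120 = 2976 d
Unit 2 (fractured basalt): v = 5.26×0.012/0.06 = 1.052 m/d, t = 631/1.052 = 599.8 d
t(fine sand) / t(fractured basalt) = 2976/599.8 = 4.96

4.96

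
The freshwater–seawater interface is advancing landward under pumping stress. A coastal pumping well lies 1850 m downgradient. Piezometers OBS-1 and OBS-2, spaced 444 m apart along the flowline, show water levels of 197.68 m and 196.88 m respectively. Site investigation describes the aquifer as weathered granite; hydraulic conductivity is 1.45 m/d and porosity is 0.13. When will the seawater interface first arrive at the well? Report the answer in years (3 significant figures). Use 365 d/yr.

252 years

Hydraulic gradient i = (197.68 − 196.88) / 444 = 0.80 / 444 = 0.001802
Specific discharge q = 1.45 × 0.001802 = 0.002613 m/d
Average linear velocity = 0.002613 / 0.13 = 0.02010 m/d
t = L / v = 1850 / 0.02010 = 92050 d
   = 92050 / 365 = 252 yr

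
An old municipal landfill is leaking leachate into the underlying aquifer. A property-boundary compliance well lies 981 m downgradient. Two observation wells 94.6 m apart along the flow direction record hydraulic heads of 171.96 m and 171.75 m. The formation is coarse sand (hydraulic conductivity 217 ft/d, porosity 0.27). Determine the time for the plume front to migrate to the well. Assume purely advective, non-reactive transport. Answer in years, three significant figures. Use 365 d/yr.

4.94 years

Hydraulic gradient i = (171.96 − 171.75) / 94.6 = 0.21 / 94.6 = 0.002220
K = 217 ft/d × 0.3048 = 66.14 m/d
Darcy flux q = K·i = 66.14 × 0.002220 = 0.1468 m/d
Seepage velocity v = q / n = 0.1468 / 0.27 = 0.5438 m/d
t = L / v = 981 / 0.5438 = 1804 d
   = 1804 / 365 = 4.94 yr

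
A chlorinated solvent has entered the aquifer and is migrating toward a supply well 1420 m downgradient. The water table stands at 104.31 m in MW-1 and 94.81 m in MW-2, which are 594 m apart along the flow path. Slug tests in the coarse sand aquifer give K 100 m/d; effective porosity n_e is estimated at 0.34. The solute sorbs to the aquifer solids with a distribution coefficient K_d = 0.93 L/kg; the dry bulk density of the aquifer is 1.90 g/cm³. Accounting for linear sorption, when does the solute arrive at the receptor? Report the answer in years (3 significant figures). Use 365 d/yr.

5.13 years

Hydraulic gradient i = (104.31 − 94.81) / 594 = 9.50 / 594 = 0.01599
Specific discharge q = 100 × 0.01599 = 1.599 m/d
Seepage velocity v = q / n = 1.599 / 0.34 = 4.704 m/d
Retardation R = 1 + ρ_b·K_d/n = 1 + 1.90×0.93/0.34 = 6.197
Contaminant velocity v_c = v/R = 4.704/6.197 = 0.7591 m/d
t = L/v_c = 1420/0.7591 = 1871 d
   = 1871/365 = 5.13 yr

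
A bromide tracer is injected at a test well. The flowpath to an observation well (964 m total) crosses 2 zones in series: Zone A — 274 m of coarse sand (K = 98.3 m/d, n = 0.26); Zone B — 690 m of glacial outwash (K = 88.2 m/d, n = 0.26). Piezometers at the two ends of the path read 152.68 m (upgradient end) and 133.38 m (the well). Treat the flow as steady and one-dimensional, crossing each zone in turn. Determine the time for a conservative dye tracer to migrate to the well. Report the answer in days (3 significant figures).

138 days

Total head drop ΔH = 152.68 − 133.38 = 19.30 m
Steady 1-D flow in series ⇒ the Darcy flux q is identical in every zone and the zone head losses add (resistances L/K in series).
Σ(L/K) = 274/98.3 + 690/88.2 = 2.787 + 7.823 = 10.61 d
q = ΔH / Σ(L/K) = 19.30 / 10.61 = 1.819 m/d (same in every zone)
Zone A: v = q/n = 1.819/0.26 = 6.996 m/d → t_A = 274/6.996 = 39.17 d
Zone B: v = q/n = 1.819/0.26 = 6.996 m/d → t_B = 690/6.996 = 98.63 d
Total t = 39.17 + 98.63 = 137.8 d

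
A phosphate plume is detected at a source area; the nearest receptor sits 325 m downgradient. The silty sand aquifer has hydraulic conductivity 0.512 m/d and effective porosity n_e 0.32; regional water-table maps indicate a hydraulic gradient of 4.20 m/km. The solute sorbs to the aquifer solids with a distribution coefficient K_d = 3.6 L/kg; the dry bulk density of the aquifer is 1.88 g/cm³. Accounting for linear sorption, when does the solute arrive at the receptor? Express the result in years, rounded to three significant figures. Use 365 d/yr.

2930 years

Specific discharge q = 0.512 × 0.0042 = 0.002150 m/d
v = Ki/n = 0.512·0.0042/0.32 = 0.006720 m/d
Retardation R = 1 + ρ_b·K_d/n = 1 + 1.88×3.6/0.32 = 22.15
Contaminant velocity v_c = v/R = 0.006720/22.15 = 3.034e-4 m/d
t = L/v_c = 325/3.034e-4 = 1.071e6 d
   = 1.071e6/365 = 2930 yr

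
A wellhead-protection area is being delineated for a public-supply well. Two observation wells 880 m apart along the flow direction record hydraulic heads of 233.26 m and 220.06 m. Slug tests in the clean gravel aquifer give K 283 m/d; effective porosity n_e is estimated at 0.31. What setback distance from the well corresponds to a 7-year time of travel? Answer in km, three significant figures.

Hydraulic gradient i = (233.26 − 220.06) / 880 = 13.20 / 880 = 0.01500
Darcy flux q = K·i = 283 × 0.01500 = 4.245 m/d
Average linear velocity = 4.245 / 0.31 = 13.69 m/d
T = 7 yr × 365 = 2555 d
L = v × T = 13.69 × 2555 = 34990 m
   = 35.0 km

35.0 km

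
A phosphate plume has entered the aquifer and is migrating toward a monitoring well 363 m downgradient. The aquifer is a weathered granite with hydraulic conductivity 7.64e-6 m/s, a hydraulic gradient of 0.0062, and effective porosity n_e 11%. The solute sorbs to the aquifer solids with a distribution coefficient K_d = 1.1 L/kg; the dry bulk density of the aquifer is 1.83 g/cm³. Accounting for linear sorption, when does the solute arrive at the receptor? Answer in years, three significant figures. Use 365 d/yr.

K = 7.64e-6 m/s × 86400 s/d = 0.6601 m/d
q = Ki = 0.6601 × 0.0062 = 0.004093 m/d
Seepage velocity v = q / n = 0.004093 / 0.11 = 0.03721 m/d
Retardation R = 1 + ρ_b·K_d/n = 1 + 1.83×1.1/0.11 = 19.30
Contaminant velocity v_c = v/R = 0.03721/19.30 = 0.001928 m/d
t = L/v_c = 363/0.001928 = 188300 d
   = 188300/365 = 516 yr

516 years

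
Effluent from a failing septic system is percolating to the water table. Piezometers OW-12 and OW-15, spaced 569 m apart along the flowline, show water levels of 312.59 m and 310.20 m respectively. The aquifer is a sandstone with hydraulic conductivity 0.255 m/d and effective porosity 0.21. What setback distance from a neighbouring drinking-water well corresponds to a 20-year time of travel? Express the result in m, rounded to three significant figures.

37.2 m

Hydraulic gradient i = (312.59 − 310.20) / 569 = 2.39 / 569 = 0.004200
Specific discharge q = 0.255 × 0.004200 = 0.001071 m/d
v_s = q/n_e = 0.001071/0.21 = 0.005100 m/d
T = 20 yr × 365 = 7300 d
L = v × T = 0.005100 × 7300 = 37.23 m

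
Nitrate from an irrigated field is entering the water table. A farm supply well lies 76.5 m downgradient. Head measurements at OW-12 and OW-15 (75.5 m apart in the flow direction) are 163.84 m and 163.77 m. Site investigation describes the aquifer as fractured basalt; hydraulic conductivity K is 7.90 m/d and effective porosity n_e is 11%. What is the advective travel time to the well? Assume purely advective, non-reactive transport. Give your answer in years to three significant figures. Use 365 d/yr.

Hydraulic gradient i = (163.84 − 163.77) / 75.5 = 0.07 / 75.5 = 9.272e-4
Specific discharge q = 7.90 × 9.272e-4 = 0.007325 m/d
Average linear velocity = 0.007325 / 0.11 = 0.06659 m/d
t = L / v = 76.5 / 0.06659 = 1149 d
   = 1149 / 365 = 3.15 yr

3.15 years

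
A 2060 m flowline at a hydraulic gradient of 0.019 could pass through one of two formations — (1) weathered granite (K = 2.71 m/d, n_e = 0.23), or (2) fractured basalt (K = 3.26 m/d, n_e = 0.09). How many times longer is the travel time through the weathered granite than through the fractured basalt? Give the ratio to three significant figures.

3.07

Unit 1 (weathered granite): v = 2.71×0.019/0.23 = 0.2239 m/d, t = 2060/0.2239 = 9202 d
Unit 2 (fractured basalt): v = 3.26×0.019/0.09 = 0.6882 m/d, t = 2060/0.6882 = 2993 d
t(weathered granite) / t(fractured basalt) = 9202/2993 = 3.07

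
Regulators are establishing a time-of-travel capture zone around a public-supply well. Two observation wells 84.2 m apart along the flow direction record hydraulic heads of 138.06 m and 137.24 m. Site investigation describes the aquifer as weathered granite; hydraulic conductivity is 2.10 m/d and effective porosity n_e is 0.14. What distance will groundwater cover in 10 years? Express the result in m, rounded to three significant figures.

Hydraulic gradient i = (138.06 − 137.24) / 84.2 = 0.82 / 84.2 = 0.009739
q = Ki = 2.10 × 0.009739 = 0.02045 m/d
v_s = q/n_e = 0.02045/0.14 = 0.1461 m/d
T = 10 yr × 365 = 3650 d
L = v × T = 0.1461 × 3650 = 533.2 m

533 m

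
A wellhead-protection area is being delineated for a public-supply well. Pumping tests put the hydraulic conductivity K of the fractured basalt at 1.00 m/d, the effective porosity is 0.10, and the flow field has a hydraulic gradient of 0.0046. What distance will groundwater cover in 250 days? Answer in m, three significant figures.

q = Ki = 1.00 × 0.0046 = 0.004600 m/d
v = Ki/n = 1.00·0.0046/0.10 = 0.04600 m/d
L = v × T = 0.04600 × 250 = 11.50 m

11.5 m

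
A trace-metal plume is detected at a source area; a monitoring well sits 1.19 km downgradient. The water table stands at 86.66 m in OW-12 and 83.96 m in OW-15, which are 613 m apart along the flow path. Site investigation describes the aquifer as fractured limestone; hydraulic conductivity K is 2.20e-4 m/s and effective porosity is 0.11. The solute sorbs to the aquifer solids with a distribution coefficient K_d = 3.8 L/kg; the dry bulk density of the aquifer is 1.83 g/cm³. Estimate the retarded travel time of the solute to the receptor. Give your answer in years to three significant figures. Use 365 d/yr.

275 years

Hydraulic gradient i = (86.66 − 83.96) / 613 = 2.70 / 613 = 0.004405
K = 2.20e-4 m/s × 86400 s/d = 19.01 m/d
Darcy flux q = K·i = 19.01 × 0.004405 = 0.08372 m/d
v = Ki/n = 19.01·0.004405/0.11 = 0.7611 m/d
Retardation R = 1 + ρ_b·K_d/n = 1 + 1.83×3.8/0.11 = 64.22
Contaminant velocity v_c = v/R = 0.7611/64.22 = 0.01185 m/d
L = 1.19 km = 1190 m
t = L/v_c = 1190/0.01185 = 100400 d
   = 100400/365 = 275 yr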